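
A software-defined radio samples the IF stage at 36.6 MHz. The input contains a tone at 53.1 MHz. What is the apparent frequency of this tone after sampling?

16.5 MHz

53.1 MHz mod fs = 16.5 MHz.
16.5 MHz ≤ fs/2 = 18.3 MHz, appears at 16.5 MHz.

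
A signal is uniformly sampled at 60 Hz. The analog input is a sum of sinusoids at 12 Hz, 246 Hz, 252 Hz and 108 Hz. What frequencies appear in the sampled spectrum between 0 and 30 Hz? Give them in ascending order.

fs/2 = 30 Hz.
12 Hz ≤ fs/2 = 30 Hz, passes unchanged.
246 Hz mod fs = 6 Hz.
6 Hz ≤ fs/2 = 30 Hz, appears at 6 Hz.
252 Hz mod fs = 12 Hz.
12 Hz ≤ fs/2 = 30 Hz, appears at 12 Hz.
108 Hz mod fs = 48 Hz.
48 Hz > fs/2 = 30 Hz, folds to fs − 48 Hz = 12 Hz.
Distinct values: {6 Hz, 12 Hz}.

6 Hz, 12 Hz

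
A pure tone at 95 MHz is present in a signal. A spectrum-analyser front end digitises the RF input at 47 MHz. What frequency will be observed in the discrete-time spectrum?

1 MHz

95 MHz mod fs = 1 MHz.
1 MHz ≤ fs/2 = 23.5 MHz, appears at 1 MHz.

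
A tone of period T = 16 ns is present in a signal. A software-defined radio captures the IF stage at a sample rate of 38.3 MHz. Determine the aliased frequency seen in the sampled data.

14.1 MHz

T = 16 ns → f = 1/T = 62.5 MHz.
62.5 MHz mod fs = 24.2 MHz.
24.2 MHz > fs/2 = 19.15 MHz, folds to fs − 24.2 MHz = 14.1 MHz.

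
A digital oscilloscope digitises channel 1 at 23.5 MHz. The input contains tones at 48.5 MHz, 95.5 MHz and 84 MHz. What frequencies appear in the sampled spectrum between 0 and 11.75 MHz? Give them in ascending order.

1.5 MHz, 10 MHz

fs/2 = 11.75 MHz.
48.5 MHz mod fs = 1.5 MHz.
1.5 MHz ≤ fs/2 = 11.75 MHz, appears at 1.5 MHz.
95.5 MHz mod fs = 1.5 MHz.
1.5 MHz ≤ fs/2 = 11.75 MHz, appears at 1.5 MHz.
84 MHz mod fs = 13.5 MHz.
13.5 MHz > fs/2 = 11.75 MHz, folds to fs − 13.5 MHz = 10 MHz.
Distinct values: {1.5 MHz, 10 MHz}.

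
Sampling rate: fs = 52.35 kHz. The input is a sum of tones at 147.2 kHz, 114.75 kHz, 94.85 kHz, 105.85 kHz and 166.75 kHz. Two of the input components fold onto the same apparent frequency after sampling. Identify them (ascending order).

94.85 kHz, 147.2 kHz

fs/2 = 26.175 kHz.
147.2 kHz mod fs = 42.5 kHz.
42.5 kHz > fs/2 = 26.175 kHz, folds to fs − 42.5 kHz = 9.85 kHz.
114.75 kHz mod fs = 10.05 kHz.
10.05 kHz ≤ fs/2 = 26.175 kHz, appears at 10.05 kHz.
94.85 kHz mod fs = 42.5 kHz.
42.5 kHz > fs/2 = 26.175 kHz, folds to fs − 42.5 kHz = 9.85 kHz.
105.85 kHz mod fs = 1.15 kHz.
1.15 kHz ≤ fs/2 = 26.175 kHz, appears at 1.15 kHz.
166.75 kHz mod fs = 9.7 kHz.
9.7 kHz ≤ fs/2 = 26.175 kHz, appears at 9.7 kHz.
94.85 kHz and 147.2 kHz both map to 9.85 kHz.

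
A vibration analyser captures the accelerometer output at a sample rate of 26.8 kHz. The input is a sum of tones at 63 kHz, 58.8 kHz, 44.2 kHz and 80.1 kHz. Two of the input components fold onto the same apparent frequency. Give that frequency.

9.4 kHz

fs/2 = 13.4 kHz.
63 kHz mod fs = 9.4 kHz.
9.4 kHz ≤ fs/2 = 13.4 kHz, appears at 9.4 kHz.
58.8 kHz mod fs = 5.2 kHz.
5.2 kHz ≤ fs/2 = 13.4 kHz, appears at 5.2 kHz.
44.2 kHz mod fs = 17.4 kHz.
17.4 kHz > fs/2 = 13.4 kHz, folds to fs − 17.4 kHz = 9.4 kHz.
80.1 kHz mod fs = 26.5 kHz.
26.5 kHz > fs/2 = 13.4 kHz, folds to fs − 26.5 kHz = 0.3 kHz.
44.2 kHz and 63 kHz both map to 9.4 kHz.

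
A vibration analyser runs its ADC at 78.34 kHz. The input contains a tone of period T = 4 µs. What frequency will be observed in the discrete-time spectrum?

14.98 kHz

T = 4 µs → f = 1/T = 250 kHz.
250 kHz mod fs = 14.98 kHz.
14.98 kHz ≤ fs/2 = 39.17 kHz, appears at 14.98 kHz.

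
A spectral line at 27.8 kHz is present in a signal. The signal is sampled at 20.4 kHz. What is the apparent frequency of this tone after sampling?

7.4 kHz

27.8 kHz mod fs = 7.4 kHz.
7.4 kHz ≤ fs/2 = 10.2 kHz, appears at 7.4 kHz.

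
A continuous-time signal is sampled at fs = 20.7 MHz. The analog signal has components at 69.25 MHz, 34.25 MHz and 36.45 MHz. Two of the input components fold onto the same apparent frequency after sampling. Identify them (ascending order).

fs/2 = 10.35 MHz.
69.25 MHz mod fs = 7.15 MHz.
7.15 MHz ≤ fs/2 = 10.35 MHz, appears at 7.15 MHz.
34.25 MHz mod fs = 13.55 MHz.
13.55 MHz > fs/2 = 10.35 MHz, folds to fs − 13.55 MHz = 7.15 MHz.
36.45 MHz mod fs = 15.75 MHz.
15.75 MHz > fs/2 = 10.35 MHz, folds to fs − 15.75 MHz = 4.95 MHz.
34.25 MHz and 69.25 MHz both map to 7.15 MHz.

34.25 MHz, 69.25 MHz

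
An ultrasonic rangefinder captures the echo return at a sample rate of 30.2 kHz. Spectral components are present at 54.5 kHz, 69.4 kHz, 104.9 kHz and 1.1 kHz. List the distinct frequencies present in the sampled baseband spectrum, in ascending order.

fs/2 = 15.1 kHz.
54.5 kHz mod fs = 24.3 kHz.
24.3 kHz > fs/2 = 15.1 kHz, folds to fs − 24.3 kHz = 5.9 kHz.
69.4 kHz mod fs = 9 kHz.
9 kHz ≤ fs/2 = 15.1 kHz, appears at 9 kHz.
104.9 kHz mod fs = 14.3 kHz.
14.3 kHz ≤ fs/2 = 15.1 kHz, appears at 14.3 kHz.
1.1 kHz ≤ fs/2 = 15.1 kHz, passes unchanged.
Distinct values: {1.1 kHz, 5.9 kHz, 9 kHz, 14.3 kHz}.

1.1 kHz, 5.9 kHz, 9 kHz, 14.3 kHz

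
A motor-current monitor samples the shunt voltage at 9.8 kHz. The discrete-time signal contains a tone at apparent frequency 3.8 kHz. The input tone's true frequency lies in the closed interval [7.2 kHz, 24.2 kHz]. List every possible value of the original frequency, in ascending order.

Frequencies that alias to 3.8 kHz are k·fs ± 3.8 kHz for integer k ≥ 0.
k=0: 3.8 kHz.
k=1: 6 kHz, 13.6 kHz.
k=2: 15.8 kHz, 23.4 kHz.
k=3: 25.6 kHz, 33.2 kHz.
Within [7.2 kHz, 24.2 kHz]: 13.6 kHz, 15.8 kHz, 23.4 kHz.

13.6 kHz, 15.8 kHz, 23.4 kHz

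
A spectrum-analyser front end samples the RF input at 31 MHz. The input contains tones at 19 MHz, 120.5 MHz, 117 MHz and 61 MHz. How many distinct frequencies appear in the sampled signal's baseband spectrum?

fs/2 = 15.5 MHz.
19 MHz > fs/2 = 15.5 MHz, folds to fs − 19 MHz = 12 MHz.
120.5 MHz mod fs = 27.5 MHz.
27.5 MHz > fs/2 = 15.5 MHz, folds to fs − 27.5 MHz = 3.5 MHz.
117 MHz mod fs = 24 MHz.
24 MHz > fs/2 = 15.5 MHz, folds to fs − 24 MHz = 7 MHz.
61 MHz mod fs = 30 MHz.
30 MHz > fs/2 = 15.5 MHz, folds to fs − 30 MHz = 1 MHz.
Distinct values: {1 MHz, 3.5 MHz, 7 MHz, 12 MHz} → 4.

4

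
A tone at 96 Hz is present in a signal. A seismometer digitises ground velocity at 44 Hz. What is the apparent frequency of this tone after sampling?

96 Hz mod fs = 8 Hz.
8 Hz ≤ fs/2 = 22 Hz, appears at 8 Hz.

8 Hz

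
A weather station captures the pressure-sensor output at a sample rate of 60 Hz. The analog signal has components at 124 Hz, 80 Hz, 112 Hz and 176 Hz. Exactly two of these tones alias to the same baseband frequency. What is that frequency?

fs/2 = 30 Hz.
124 Hz mod fs = 4 Hz.
4 Hz ≤ fs/2 = 30 Hz, appears at 4 Hz.
80 Hz mod fs = 20 Hz.
20 Hz ≤ fs/2 = 30 Hz, appears at 20 Hz.
112 Hz mod fs = 52 Hz.
52 Hz > fs/2 = 30 Hz, folds to fs − 52 Hz = 8 Hz.
176 Hz mod fs = 56 Hz.
56 Hz > fs/2 = 30 Hz, folds to fs − 56 Hz = 4 Hz.
124 Hz and 176 Hz both map to 4 Hz.

4 Hz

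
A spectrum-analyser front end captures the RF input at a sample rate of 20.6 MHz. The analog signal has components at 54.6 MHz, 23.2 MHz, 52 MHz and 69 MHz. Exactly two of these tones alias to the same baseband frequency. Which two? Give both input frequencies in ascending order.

54.6 MHz, 69 MHz

fs/2 = 10.3 MHz.
54.6 MHz mod fs = 13.4 MHz.
13.4 MHz > fs/2 = 10.3 MHz, folds to fs − 13.4 MHz = 7.2 MHz.
23.2 MHz mod fs = 2.6 MHz.
2.6 MHz ≤ fs/2 = 10.3 MHz, appears at 2.6 MHz.
52 MHz mod fs = 10.8 MHz.
10.8 MHz > fs/2 = 10.3 MHz, folds to fs − 10.8 MHz = 9.8 MHz.
69 MHz mod fs = 7.2 MHz.
7.2 MHz ≤ fs/2 = 10.3 MHz, appears at 7.2 MHz.
54.6 MHz and 69 MHz both map to 7.2 MHz.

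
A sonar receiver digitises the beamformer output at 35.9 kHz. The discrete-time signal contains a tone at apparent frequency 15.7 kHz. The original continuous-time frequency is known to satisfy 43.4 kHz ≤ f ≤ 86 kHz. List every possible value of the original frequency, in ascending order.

Frequencies that alias to 15.7 kHz are k·fs ± 15.7 kHz for integer k ≥ 0.
k=0: 15.7 kHz.
k=1: 20.2 kHz, 51.6 kHz.
k=2: 56.1 kHz, 87.5 kHz.
k=3: 92 kHz, 123.4 kHz.
Within [43.4 kHz, 86 kHz]: 51.6 kHz, 56.1 kHz.

51.6 kHz, 56.1 kHz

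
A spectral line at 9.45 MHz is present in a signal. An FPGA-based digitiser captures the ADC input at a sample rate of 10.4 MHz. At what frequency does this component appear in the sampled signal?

0.95 MHz

9.45 MHz > fs/2 = 5.2 MHz, folds to fs − 9.45 MHz = 0.95 MHz.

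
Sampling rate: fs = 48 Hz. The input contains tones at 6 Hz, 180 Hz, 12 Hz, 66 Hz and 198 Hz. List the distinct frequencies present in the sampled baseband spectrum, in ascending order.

fs/2 = 24 Hz.
6 Hz ≤ fs/2 = 24 Hz, passes unchanged.
180 Hz mod fs = 36 Hz.
36 Hz > fs/2 = 24 Hz, folds to fs − 36 Hz = 12 Hz.
12 Hz ≤ fs/2 = 24 Hz, passes unchanged.
66 Hz mod fs = 18 Hz.
18 Hz ≤ fs/2 = 24 Hz, appears at 18 Hz.
198 Hz mod fs = 6 Hz.
6 Hz ≤ fs/2 = 24 Hz, appears at 6 Hz.
Distinct values: {6 Hz, 12 Hz, 18 Hz}.

6 Hz, 12 Hz, 18 Hz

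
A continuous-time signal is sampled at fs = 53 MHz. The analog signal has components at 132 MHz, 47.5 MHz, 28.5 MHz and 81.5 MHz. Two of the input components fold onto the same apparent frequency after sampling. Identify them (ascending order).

fs/2 = 26.5 MHz.
132 MHz mod fs = 26 MHz.
26 MHz ≤ fs/2 = 26.5 MHz, appears at 26 MHz.
47.5 MHz > fs/2 = 26.5 MHz, folds to fs − 47.5 MHz = 5.5 MHz.
28.5 MHz > fs/2 = 26.5 MHz, folds to fs − 28.5 MHz = 24.5 MHz.
81.5 MHz mod fs = 28.5 MHz.
28.5 MHz > fs/2 = 26.5 MHz, folds to fs − 28.5 MHz = 24.5 MHz.
28.5 MHz and 81.5 MHz both map to 24.5 MHz.

28.5 MHz, 81.5 MHz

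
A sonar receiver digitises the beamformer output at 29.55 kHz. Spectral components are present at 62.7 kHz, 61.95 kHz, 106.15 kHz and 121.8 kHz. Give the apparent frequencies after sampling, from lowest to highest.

fs/2 = 14.775 kHz.
62.7 kHz mod fs = 3.6 kHz.
3.6 kHz ≤ fs/2 = 14.775 kHz, appears at 3.6 kHz.
61.95 kHz mod fs = 2.85 kHz.
2.85 kHz ≤ fs/2 = 14.775 kHz, appears at 2.85 kHz.
106.15 kHz mod fs = 17.5 kHz.
17.5 kHz > fs/2 = 14.775 kHz, folds to fs − 17.5 kHz = 12.05 kHz.
121.8 kHz mod fs = 3.6 kHz.
3.6 kHz ≤ fs/2 = 14.775 kHz, appears at 3.6 kHz.
Distinct values: {2.85 kHz, 3.6 kHz, 12.05 kHz}.

2.85 kHz, 3.6 kHz, 12.05 kHz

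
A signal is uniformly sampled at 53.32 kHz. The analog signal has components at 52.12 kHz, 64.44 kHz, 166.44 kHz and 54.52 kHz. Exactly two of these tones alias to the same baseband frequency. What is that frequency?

1.2 kHz

fs/2 = 26.66 kHz.
52.12 kHz > fs/2 = 26.66 kHz, folds to fs − 52.12 kHz = 1.2 kHz.
64.44 kHz mod fs = 11.12 kHz.
11.12 kHz ≤ fs/2 = 26.66 kHz, appears at 11.12 kHz.
166.44 kHz mod fs = 6.48 kHz.
6.48 kHz ≤ fs/2 = 26.66 kHz, appears at 6.48 kHz.
54.52 kHz mod fs = 1.2 kHz.
1.2 kHz ≤ fs/2 = 26.66 kHz, appears at 1.2 kHz.
52.12 kHz and 54.52 kHz both map to 1.2 kHz.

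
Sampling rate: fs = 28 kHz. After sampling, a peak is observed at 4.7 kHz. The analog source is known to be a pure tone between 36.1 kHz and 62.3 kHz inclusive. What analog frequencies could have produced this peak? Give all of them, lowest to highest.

51.3 kHz, 60.7 kHz

Frequencies that alias to 4.7 kHz are k·fs ± 4.7 kHz for integer k ≥ 0.
k=0: 4.7 kHz.
k=1: 23.3 kHz, 32.7 kHz.
k=2: 51.3 kHz, 60.7 kHz.
k=3: 79.3 kHz, 88.7 kHz.
Within [36.1 kHz, 62.3 kHz]: 51.3 kHz, 60.7 kHz.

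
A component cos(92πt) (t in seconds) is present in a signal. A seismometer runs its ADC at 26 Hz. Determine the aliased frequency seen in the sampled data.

ω = 92π rad/s → f = ω/(2π) = 46 Hz.
46 Hz mod fs = 20 Hz.
20 Hz > fs/2 = 13 Hz, folds to fs − 20 Hz = 6 Hz.

6 Hz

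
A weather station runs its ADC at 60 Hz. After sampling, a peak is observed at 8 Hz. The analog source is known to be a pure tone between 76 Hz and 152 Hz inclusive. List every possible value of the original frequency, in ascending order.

Frequencies that alias to 8 Hz are k·fs ± 8 Hz for integer k ≥ 0.
k=0: 8 Hz.
k=1: 52 Hz, 68 Hz.
k=2: 112 Hz, 128 Hz.
k=3: 172 Hz, 188 Hz.
Within [76 Hz, 152 Hz]: 112 Hz, 128 Hz.

112 Hz, 128 Hz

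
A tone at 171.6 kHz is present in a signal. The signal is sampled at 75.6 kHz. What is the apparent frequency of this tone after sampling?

171.6 kHz mod fs = 20.4 kHz.
20.4 kHz ≤ fs/2 = 37.8 kHz, appears at 20.4 kHz.

20.4 kHz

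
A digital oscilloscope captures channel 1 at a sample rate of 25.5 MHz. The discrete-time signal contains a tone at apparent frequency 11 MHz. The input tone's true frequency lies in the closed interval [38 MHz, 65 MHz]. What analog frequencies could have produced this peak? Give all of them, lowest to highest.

Frequencies that alias to 11 MHz are k·fs ± 11 MHz for integer k ≥ 0.
k=0: 11 MHz.
k=1: 14.5 MHz, 36.5 MHz.
k=2: 40 MHz, 62 MHz.
k=3: 65.5 MHz, 87.5 MHz.
Within [38 MHz, 65 MHz]: 40 MHz, 62 MHz.

40 MHz, 62 MHz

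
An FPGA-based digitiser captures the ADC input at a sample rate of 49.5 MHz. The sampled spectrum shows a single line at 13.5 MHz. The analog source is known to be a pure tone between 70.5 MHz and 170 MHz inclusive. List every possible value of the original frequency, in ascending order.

Frequencies that alias to 13.5 MHz are k·fs ± 13.5 MHz for integer k ≥ 0.
k=0: 13.5 MHz.
k=1: 36 MHz, 63 MHz.
k=2: 85.5 MHz, 112.5 MHz.
k=3: 135 MHz, 162 MHz.
k=4: 184.5 MHz, 211.5 MHz.
Within [70.5 MHz, 170 MHz]: 85.5 MHz, 112.5 MHz, 135 MHz, 162 MHz.

85.5 MHz, 112.5 MHz, 135 MHz, 162 MHz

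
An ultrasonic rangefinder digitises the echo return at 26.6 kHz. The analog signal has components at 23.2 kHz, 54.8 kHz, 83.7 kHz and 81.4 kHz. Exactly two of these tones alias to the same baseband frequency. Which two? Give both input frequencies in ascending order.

fs/2 = 13.3 kHz.
23.2 kHz > fs/2 = 13.3 kHz, folds to fs − 23.2 kHz = 3.4 kHz.
54.8 kHz mod fs = 1.6 kHz.
1.6 kHz ≤ fs/2 = 13.3 kHz, appears at 1.6 kHz.
83.7 kHz mod fs = 3.9 kHz.
3.9 kHz ≤ fs/2 = 13.3 kHz, appears at 3.9 kHz.
81.4 kHz mod fs = 1.6 kHz.
1.6 kHz ≤ fs/2 = 13.3 kHz, appears at 1.6 kHz.
54.8 kHz and 81.4 kHz both map to 1.6 kHz.

54.8 kHz, 81.4 kHz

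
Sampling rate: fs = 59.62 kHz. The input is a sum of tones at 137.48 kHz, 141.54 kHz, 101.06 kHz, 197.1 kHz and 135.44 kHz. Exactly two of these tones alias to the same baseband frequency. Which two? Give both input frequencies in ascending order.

fs/2 = 29.81 kHz.
137.48 kHz mod fs = 18.24 kHz.
18.24 kHz ≤ fs/2 = 29.81 kHz, appears at 18.24 kHz.
141.54 kHz mod fs = 22.3 kHz.
22.3 kHz ≤ fs/2 = 29.81 kHz, appears at 22.3 kHz.
101.06 kHz mod fs = 41.44 kHz.
41.44 kHz > fs/2 = 29.81 kHz, folds to fs − 41.44 kHz = 18.18 kHz.
197.1 kHz mod fs = 18.24 kHz.
18.24 kHz ≤ fs/2 = 29.81 kHz, appears at 18.24 kHz.
135.44 kHz mod fs = 16.2 kHz.
16.2 kHz ≤ fs/2 = 29.81 kHz, appears at 16.2 kHz.
137.48 kHz and 197.1 kHz both map to 18.24 kHz.

137.48 kHz, 197.1 kHz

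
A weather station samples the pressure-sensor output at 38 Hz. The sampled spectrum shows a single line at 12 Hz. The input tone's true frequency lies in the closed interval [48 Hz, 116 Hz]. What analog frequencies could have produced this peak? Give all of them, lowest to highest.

Frequencies that alias to 12 Hz are k·fs ± 12 Hz for integer k ≥ 0.
k=0: 12 Hz.
k=1: 26 Hz, 50 Hz.
k=2: 64 Hz, 88 Hz.
k=3: 102 Hz, 126 Hz.
k=4: 140 Hz, 164 Hz.
Within [48 Hz, 116 Hz]: 50 Hz, 64 Hz, 88 Hz, 102 Hz.

50 Hz, 64 Hz, 88 Hz, 102 Hz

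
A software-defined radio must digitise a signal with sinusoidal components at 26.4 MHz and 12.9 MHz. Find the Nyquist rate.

52.8 MHz

Highest-frequency component: 26.4 MHz.
Nyquist rate = 2 × 26.4 MHz = 52.8 MHz.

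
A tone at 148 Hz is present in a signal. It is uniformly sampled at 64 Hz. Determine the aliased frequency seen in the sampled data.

20 Hz

148 Hz mod fs = 20 Hz.
20 Hz ≤ fs/2 = 32 Hz, appears at 20 Hz.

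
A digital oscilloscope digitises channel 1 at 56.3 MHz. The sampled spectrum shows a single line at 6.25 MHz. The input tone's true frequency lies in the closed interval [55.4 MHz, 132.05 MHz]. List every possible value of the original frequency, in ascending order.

Frequencies that alias to 6.25 MHz are k·fs ± 6.25 MHz for integer k ≥ 0.
k=0: 6.25 MHz.
k=1: 50.05 MHz, 62.55 MHz.
k=2: 106.35 MHz, 118.85 MHz.
k=3: 162.65 MHz, 175.15 MHz.
Within [55.4 MHz, 132.05 MHz]: 62.55 MHz, 106.35 MHz, 118.85 MHz.

62.55 MHz, 106.35 MHz, 118.85 MHz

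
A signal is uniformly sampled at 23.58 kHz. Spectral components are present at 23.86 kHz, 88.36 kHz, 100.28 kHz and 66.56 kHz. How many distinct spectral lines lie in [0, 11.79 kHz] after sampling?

fs/2 = 11.79 kHz.
23.86 kHz mod fs = 0.28 kHz.
0.28 kHz ≤ fs/2 = 11.79 kHz, appears at 0.28 kHz.
88.36 kHz mod fs = 17.62 kHz.
17.62 kHz > fs/2 = 11.79 kHz, folds to fs − 17.62 kHz = 5.96 kHz.
100.28 kHz mod fs = 5.96 kHz.
5.96 kHz ≤ fs/2 = 11.79 kHz, appears at 5.96 kHz.
66.56 kHz mod fs = 19.4 kHz.
19.4 kHz > fs/2 = 11.79 kHz, folds to fs − 19.4 kHz = 4.18 kHz.
Distinct values: {0.28 kHz, 4.18 kHz, 5.96 kHz} → 3.

3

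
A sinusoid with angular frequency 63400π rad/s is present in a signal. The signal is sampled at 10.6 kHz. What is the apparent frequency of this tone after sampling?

ω = 63400π rad/s → f = ω/(2π) = 31700 Hz = 31.7 kHz.
31.7 kHz mod fs = 10.5 kHz.
10.5 kHz > fs/2 = 5.3 kHz, folds to fs − 10.5 kHz = 0.1 kHz.

0.1 kHz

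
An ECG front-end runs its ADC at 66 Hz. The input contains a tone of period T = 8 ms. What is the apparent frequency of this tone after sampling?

7 Hz

T = 8 ms → f = 1/T = 125 Hz.
125 Hz mod fs = 59 Hz.
59 Hz > fs/2 = 33 Hz, folds to fs − 59 Hz = 7 Hz.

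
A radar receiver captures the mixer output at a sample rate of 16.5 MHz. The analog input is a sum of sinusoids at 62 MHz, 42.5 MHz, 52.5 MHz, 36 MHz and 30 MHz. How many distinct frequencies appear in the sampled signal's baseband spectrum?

fs/2 = 8.25 MHz.
62 MHz mod fs = 12.5 MHz.
12.5 MHz > fs/2 = 8.25 MHz, folds to fs − 12.5 MHz = 4 MHz.
42.5 MHz mod fs = 9.5 MHz.
9.5 MHz > fs/2 = 8.25 MHz, folds to fs − 9.5 MHz = 7 MHz.
52.5 MHz mod fs = 3 MHz.
3 MHz ≤ fs/2 = 8.25 MHz, appears at 3 MHz.
36 MHz mod fs = 3 MHz.
3 MHz ≤ fs/2 = 8.25 MHz, appears at 3 MHz.
30 MHz mod fs = 13.5 MHz.
13.5 MHz > fs/2 = 8.25 MHz, folds to fs − 13.5 MHz = 3 MHz.
Distinct values: {3 MHz, 4 MHz, 7 MHz} → 3.

3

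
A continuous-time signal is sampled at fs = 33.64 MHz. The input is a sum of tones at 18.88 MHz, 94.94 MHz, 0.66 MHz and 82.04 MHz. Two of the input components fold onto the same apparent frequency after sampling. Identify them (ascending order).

fs/2 = 16.82 MHz.
18.88 MHz > fs/2 = 16.82 MHz, folds to fs − 18.88 MHz = 14.76 MHz.
94.94 MHz mod fs = 27.66 MHz.
27.66 MHz > fs/2 = 16.82 MHz, folds to fs − 27.66 MHz = 5.98 MHz.
0.66 MHz ≤ fs/2 = 16.82 MHz, passes unchanged.
82.04 MHz mod fs = 14.76 MHz.
14.76 MHz ≤ fs/2 = 16.82 MHz, appears at 14.76 MHz.
18.88 MHz and 82.04 MHz both map to 14.76 MHz.

18.88 MHz, 82.04 MHz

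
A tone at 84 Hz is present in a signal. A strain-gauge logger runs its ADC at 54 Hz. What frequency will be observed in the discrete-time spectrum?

24 Hz

84 Hz mod fs = 30 Hz.
30 Hz > fs/2 = 27 Hz, folds to fs − 30 Hz = 24 Hz.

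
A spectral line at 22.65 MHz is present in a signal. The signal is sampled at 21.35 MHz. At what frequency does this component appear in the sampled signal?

1.3 MHz

22.65 MHz mod fs = 1.3 MHz.
1.3 MHz ≤ fs/2 = 10.675 MHz, appears at 1.3 MHz.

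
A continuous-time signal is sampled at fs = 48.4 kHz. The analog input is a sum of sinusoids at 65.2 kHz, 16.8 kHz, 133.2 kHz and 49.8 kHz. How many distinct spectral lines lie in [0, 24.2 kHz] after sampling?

fs/2 = 24.2 kHz.
65.2 kHz mod fs = 16.8 kHz.
16.8 kHz ≤ fs/2 = 24.2 kHz, appears at 16.8 kHz.
16.8 kHz ≤ fs/2 = 24.2 kHz, passes unchanged.
133.2 kHz mod fs = 36.4 kHz.
36.4 kHz > fs/2 = 24.2 kHz, folds to fs − 36.4 kHz = 12 kHz.
49.8 kHz mod fs = 1.4 kHz.
1.4 kHz ≤ fs/2 = 24.2 kHz, appears at 1.4 kHz.
Distinct values: {1.4 kHz, 12 kHz, 16.8 kHz} → 3.

3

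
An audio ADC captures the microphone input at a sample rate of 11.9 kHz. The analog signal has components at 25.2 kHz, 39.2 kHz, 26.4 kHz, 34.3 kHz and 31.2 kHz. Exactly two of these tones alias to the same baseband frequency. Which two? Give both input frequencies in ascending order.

fs/2 = 5.95 kHz.
25.2 kHz mod fs = 1.4 kHz.
1.4 kHz ≤ fs/2 = 5.95 kHz, appears at 1.4 kHz.
39.2 kHz mod fs = 3.5 kHz.
3.5 kHz ≤ fs/2 = 5.95 kHz, appears at 3.5 kHz.
26.4 kHz mod fs = 2.6 kHz.
2.6 kHz ≤ fs/2 = 5.95 kHz, appears at 2.6 kHz.
34.3 kHz mod fs = 10.5 kHz.
10.5 kHz > fs/2 = 5.95 kHz, folds to fs − 10.5 kHz = 1.4 kHz.
31.2 kHz mod fs = 7.4 kHz.
7.4 kHz > fs/2 = 5.95 kHz, folds to fs − 7.4 kHz = 4.5 kHz.
25.2 kHz and 34.3 kHz both map to 1.4 kHz.

25.2 kHz, 34.3 kHz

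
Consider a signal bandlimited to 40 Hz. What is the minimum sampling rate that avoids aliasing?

80 Hz

Nyquist rate = 2 × 40 Hz = 80 Hz.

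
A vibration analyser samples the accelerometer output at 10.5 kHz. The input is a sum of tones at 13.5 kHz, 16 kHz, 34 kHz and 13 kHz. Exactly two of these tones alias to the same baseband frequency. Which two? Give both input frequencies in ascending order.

13 kHz, 34 kHz

fs/2 = 5.25 kHz.
13.5 kHz mod fs = 3 kHz.
3 kHz ≤ fs/2 = 5.25 kHz, appears at 3 kHz.
16 kHz mod fs = 5.5 kHz.
5.5 kHz > fs/2 = 5.25 kHz, folds to fs − 5.5 kHz = 5 kHz.
34 kHz mod fs = 2.5 kHz.
2.5 kHz ≤ fs/2 = 5.25 kHz, appears at 2.5 kHz.
13 kHz mod fs = 2.5 kHz.
2.5 kHz ≤ fs/2 = 5.25 kHz, appears at 2.5 kHz.
13 kHz and 34 kHz both map to 2.5 kHz.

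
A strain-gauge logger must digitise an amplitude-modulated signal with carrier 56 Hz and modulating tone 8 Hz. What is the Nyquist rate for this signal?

AM sidebands sit at fc ± fm = 48 Hz and 64 Hz.
Highest-frequency component: 64 Hz.
Nyquist rate = 2 × 64 Hz = 128 Hz.

128 Hz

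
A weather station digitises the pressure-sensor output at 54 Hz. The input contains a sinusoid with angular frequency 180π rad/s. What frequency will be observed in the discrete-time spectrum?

18 Hz

ω = 180π rad/s → f = ω/(2π) = 90 Hz.
90 Hz mod fs = 36 Hz.
36 Hz > fs/2 = 27 Hz, folds to fs − 36 Hz = 18 Hz.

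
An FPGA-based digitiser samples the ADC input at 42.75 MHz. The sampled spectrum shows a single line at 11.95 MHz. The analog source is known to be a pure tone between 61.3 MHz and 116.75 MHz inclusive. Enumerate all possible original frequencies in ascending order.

73.55 MHz, 97.45 MHz, 116.3 MHz

Frequencies that alias to 11.95 MHz are k·fs ± 11.95 MHz for integer k ≥ 0.
k=0: 11.95 MHz.
k=1: 30.8 MHz, 54.7 MHz.
k=2: 73.55 MHz, 97.45 MHz.
k=3: 116.3 MHz, 140.2 MHz.
k=4: 159.05 MHz, 182.95 MHz.
Within [61.3 MHz, 116.75 MHz]: 73.55 MHz, 97.45 MHz, 116.3 MHz.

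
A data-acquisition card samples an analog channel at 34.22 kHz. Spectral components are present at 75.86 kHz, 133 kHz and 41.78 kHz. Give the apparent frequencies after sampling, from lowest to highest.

fs/2 = 17.11 kHz.
75.86 kHz mod fs = 7.42 kHz.
7.42 kHz ≤ fs/2 = 17.11 kHz, appears at 7.42 kHz.
133 kHz mod fs = 30.34 kHz.
30.34 kHz > fs/2 = 17.11 kHz, folds to fs − 30.34 kHz = 3.88 kHz.
41.78 kHz mod fs = 7.56 kHz.
7.56 kHz ≤ fs/2 = 17.11 kHz, appears at 7.56 kHz.
Distinct values: {3.88 kHz, 7.42 kHz, 7.56 kHz}.

3.88 kHz, 7.42 kHz, 7.56 kHz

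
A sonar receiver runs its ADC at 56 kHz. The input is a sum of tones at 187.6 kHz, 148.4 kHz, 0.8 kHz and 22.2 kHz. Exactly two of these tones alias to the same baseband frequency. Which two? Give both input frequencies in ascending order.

148.4 kHz, 187.6 kHz

fs/2 = 28 kHz.
187.6 kHz mod fs = 19.6 kHz.
19.6 kHz ≤ fs/2 = 28 kHz, appears at 19.6 kHz.
148.4 kHz mod fs = 36.4 kHz.
36.4 kHz > fs/2 = 28 kHz, folds to fs − 36.4 kHz = 19.6 kHz.
0.8 kHz ≤ fs/2 = 28 kHz, passes unchanged.
22.2 kHz ≤ fs/2 = 28 kHz, passes unchanged.
148.4 kHz and 187.6 kHz both map to 19.6 kHz.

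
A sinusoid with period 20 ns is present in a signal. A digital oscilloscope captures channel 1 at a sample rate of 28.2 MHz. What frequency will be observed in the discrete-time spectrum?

6.4 MHz

T = 20 ns → f = 1/T = 50 MHz.
50 MHz mod fs = 21.8 MHz.
21.8 MHz > fs/2 = 14.1 MHz, folds to fs − 21.8 MHz = 6.4 MHz.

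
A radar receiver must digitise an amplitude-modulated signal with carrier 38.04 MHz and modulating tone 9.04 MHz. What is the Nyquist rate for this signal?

AM sidebands sit at fc ± fm = 29 MHz and 47.08 MHz.
Highest-frequency component: 47.08 MHz.
Nyquist rate = 2 × 47.08 MHz = 94.16 MHz.

94.16 MHz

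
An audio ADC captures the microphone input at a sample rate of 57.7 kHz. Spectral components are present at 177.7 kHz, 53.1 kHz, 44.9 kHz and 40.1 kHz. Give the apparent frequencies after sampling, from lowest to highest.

4.6 kHz, 12.8 kHz, 17.6 kHz

fs/2 = 28.85 kHz.
177.7 kHz mod fs = 4.6 kHz.
4.6 kHz ≤ fs/2 = 28.85 kHz, appears at 4.6 kHz.
53.1 kHz > fs/2 = 28.85 kHz, folds to fs − 53.1 kHz = 4.6 kHz.
44.9 kHz > fs/2 = 28.85 kHz, folds to fs − 44.9 kHz = 12.8 kHz.
40.1 kHz > fs/2 = 28.85 kHz, folds to fs − 40.1 kHz = 17.6 kHz.
Distinct values: {4.6 kHz, 12.8 kHz, 17.6 kHz}.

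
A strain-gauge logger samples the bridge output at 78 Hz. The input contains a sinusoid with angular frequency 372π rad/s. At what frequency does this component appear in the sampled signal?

30 Hz

ω = 372π rad/s → f = ω/(2π) = 186 Hz.
186 Hz mod fs = 30 Hz.
30 Hz ≤ fs/2 = 39 Hz, appears at 30 Hz.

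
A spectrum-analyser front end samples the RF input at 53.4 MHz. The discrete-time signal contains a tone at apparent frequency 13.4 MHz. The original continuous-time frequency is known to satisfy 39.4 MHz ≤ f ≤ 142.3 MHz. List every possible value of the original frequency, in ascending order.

Frequencies that alias to 13.4 MHz are k·fs ± 13.4 MHz for integer k ≥ 0.
k=0: 13.4 MHz.
k=1: 40 MHz, 66.8 MHz.
k=2: 93.4 MHz, 120.2 MHz.
k=3: 146.8 MHz, 173.6 MHz.
Within [39.4 MHz, 142.3 MHz]: 40 MHz, 66.8 MHz, 93.4 MHz, 120.2 MHz.

40 MHz, 66.8 MHz, 93.4 MHz, 120.2 MHz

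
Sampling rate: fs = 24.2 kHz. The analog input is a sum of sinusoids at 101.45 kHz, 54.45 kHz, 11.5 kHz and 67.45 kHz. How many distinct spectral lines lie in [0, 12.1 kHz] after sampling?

4

fs/2 = 12.1 kHz.
101.45 kHz mod fs = 4.65 kHz.
4.65 kHz ≤ fs/2 = 12.1 kHz, appears at 4.65 kHz.
54.45 kHz mod fs = 6.05 kHz.
6.05 kHz ≤ fs/2 = 12.1 kHz, appears at 6.05 kHz.
11.5 kHz ≤ fs/2 = 12.1 kHz, passes unchanged.
67.45 kHz mod fs = 19.05 kHz.
19.05 kHz > fs/2 = 12.1 kHz, folds to fs − 19.05 kHz = 5.15 kHz.
Distinct values: {4.65 kHz, 5.15 kHz, 6.05 kHz, 11.5 kHz} → 4.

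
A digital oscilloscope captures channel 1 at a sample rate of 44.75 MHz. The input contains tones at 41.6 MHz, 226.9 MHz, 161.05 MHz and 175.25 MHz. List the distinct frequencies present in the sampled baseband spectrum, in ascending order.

3.15 MHz, 3.75 MHz, 17.95 MHz

fs/2 = 22.375 MHz.
41.6 MHz > fs/2 = 22.375 MHz, folds to fs − 41.6 MHz = 3.15 MHz.
226.9 MHz mod fs = 3.15 MHz.
3.15 MHz ≤ fs/2 = 22.375 MHz, appears at 3.15 MHz.
161.05 MHz mod fs = 26.8 MHz.
26.8 MHz > fs/2 = 22.375 MHz, folds to fs − 26.8 MHz = 17.95 MHz.
175.25 MHz mod fs = 41 MHz.
41 MHz > fs/2 = 22.375 MHz, folds to fs − 41 MHz = 3.75 MHz.
Distinct values: {3.15 MHz, 3.75 MHz, 17.95 MHz}.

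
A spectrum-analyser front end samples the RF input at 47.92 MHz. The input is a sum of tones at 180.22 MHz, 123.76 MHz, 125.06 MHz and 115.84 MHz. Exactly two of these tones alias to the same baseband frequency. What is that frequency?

fs/2 = 23.96 MHz.
180.22 MHz mod fs = 36.46 MHz.
36.46 MHz > fs/2 = 23.96 MHz, folds to fs − 36.46 MHz = 11.46 MHz.
123.76 MHz mod fs = 27.92 MHz.
27.92 MHz > fs/2 = 23.96 MHz, folds to fs − 27.92 MHz = 20 MHz.
125.06 MHz mod fs = 29.22 MHz.
29.22 MHz > fs/2 = 23.96 MHz, folds to fs − 29.22 MHz = 18.7 MHz.
115.84 MHz mod fs = 20 MHz.
20 MHz ≤ fs/2 = 23.96 MHz, appears at 20 MHz.
115.84 MHz and 123.76 MHz both map to 20 MHz.

20 MHz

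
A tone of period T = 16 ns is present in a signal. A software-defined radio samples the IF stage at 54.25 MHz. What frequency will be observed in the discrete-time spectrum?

8.25 MHz

T = 16 ns → f = 1/T = 62.5 MHz.
62.5 MHz mod fs = 8.25 MHz.
8.25 MHz ≤ fs/2 = 27.125 MHz, appears at 8.25 MHz.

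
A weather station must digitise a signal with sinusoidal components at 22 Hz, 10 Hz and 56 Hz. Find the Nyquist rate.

112 Hz

Highest-frequency component: 56 Hz.
Nyquist rate = 2 × 56 Hz = 112 Hz.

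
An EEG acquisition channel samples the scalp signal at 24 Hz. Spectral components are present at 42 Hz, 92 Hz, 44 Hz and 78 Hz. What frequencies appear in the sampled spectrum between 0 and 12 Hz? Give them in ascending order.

4 Hz, 6 Hz

fs/2 = 12 Hz.
42 Hz mod fs = 18 Hz.
18 Hz > fs/2 = 12 Hz, folds to fs − 18 Hz = 6 Hz.
92 Hz mod fs = 20 Hz.
20 Hz > fs/2 = 12 Hz, folds to fs − 20 Hz = 4 Hz.
44 Hz mod fs = 20 Hz.
20 Hz > fs/2 = 12 Hz, folds to fs − 20 Hz = 4 Hz.
78 Hz mod fs = 6 Hz.
6 Hz ≤ fs/2 = 12 Hz, appears at 6 Hz.
Distinct values: {4 Hz, 6 Hz}.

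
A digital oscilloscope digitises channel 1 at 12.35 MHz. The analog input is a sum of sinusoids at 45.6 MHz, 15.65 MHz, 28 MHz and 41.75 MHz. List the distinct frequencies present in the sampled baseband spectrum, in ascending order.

fs/2 = 6.175 MHz.
45.6 MHz mod fs = 8.55 MHz.
8.55 MHz > fs/2 = 6.175 MHz, folds to fs − 8.55 MHz = 3.8 MHz.
15.65 MHz mod fs = 3.3 MHz.
3.3 MHz ≤ fs/2 = 6.175 MHz, appears at 3.3 MHz.
28 MHz mod fs = 3.3 MHz.
3.3 MHz ≤ fs/2 = 6.175 MHz, appears at 3.3 MHz.
41.75 MHz mod fs = 4.7 MHz.
4.7 MHz ≤ fs/2 = 6.175 MHz, appears at 4.7 MHz.
Distinct values: {3.3 MHz, 3.8 MHz, 4.7 MHz}.

3.3 MHz, 3.8 MHz, 4.7 MHz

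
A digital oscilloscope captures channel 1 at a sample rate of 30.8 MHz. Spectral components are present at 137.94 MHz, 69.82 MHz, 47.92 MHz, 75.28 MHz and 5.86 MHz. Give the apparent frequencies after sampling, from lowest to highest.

5.86 MHz, 8.22 MHz, 13.68 MHz, 14.74 MHz

fs/2 = 15.4 MHz.
137.94 MHz mod fs = 14.74 MHz.
14.74 MHz ≤ fs/2 = 15.4 MHz, appears at 14.74 MHz.
69.82 MHz mod fs = 8.22 MHz.
8.22 MHz ≤ fs/2 = 15.4 MHz, appears at 8.22 MHz.
47.92 MHz mod fs = 17.12 MHz.
17.12 MHz > fs/2 = 15.4 MHz, folds to fs − 17.12 MHz = 13.68 MHz.
75.28 MHz mod fs = 13.68 MHz.
13.68 MHz ≤ fs/2 = 15.4 MHz, appears at 13.68 MHz.
5.86 MHz ≤ fs/2 = 15.4 MHz, passes unchanged.
Distinct values: {5.86 MHz, 8.22 MHz, 13.68 MHz, 14.74 MHz}.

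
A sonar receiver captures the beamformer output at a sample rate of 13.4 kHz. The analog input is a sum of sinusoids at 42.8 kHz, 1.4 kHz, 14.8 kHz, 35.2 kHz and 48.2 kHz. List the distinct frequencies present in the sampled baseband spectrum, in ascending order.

fs/2 = 6.7 kHz.
42.8 kHz mod fs = 2.6 kHz.
2.6 kHz ≤ fs/2 = 6.7 kHz, appears at 2.6 kHz.
1.4 kHz ≤ fs/2 = 6.7 kHz, passes unchanged.
14.8 kHz mod fs = 1.4 kHz.
1.4 kHz ≤ fs/2 = 6.7 kHz, appears at 1.4 kHz.
35.2 kHz mod fs = 8.4 kHz.
8.4 kHz > fs/2 = 6.7 kHz, folds to fs − 8.4 kHz = 5 kHz.
48.2 kHz mod fs = 8 kHz.
8 kHz > fs/2 = 6.7 kHz, folds to fs − 8 kHz = 5.4 kHz.
Distinct values: {1.4 kHz, 2.6 kHz, 5 kHz, 5.4 kHz}.

1.4 kHz, 2.6 kHz, 5 kHz, 5.4 kHz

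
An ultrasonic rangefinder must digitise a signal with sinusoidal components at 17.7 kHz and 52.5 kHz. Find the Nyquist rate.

105 kHz

Highest-frequency component: 52.5 kHz.
Nyquist rate = 2 × 52.5 kHz = 105 kHz.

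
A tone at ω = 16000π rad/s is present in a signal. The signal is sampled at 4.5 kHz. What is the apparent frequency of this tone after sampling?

1 kHz

ω = 16000π rad/s → f = ω/(2π) = 8000 Hz = 8 kHz.
8 kHz mod fs = 3.5 kHz.
3.5 kHz > fs/2 = 2.25 kHz, folds to fs − 3.5 kHz = 1 kHz.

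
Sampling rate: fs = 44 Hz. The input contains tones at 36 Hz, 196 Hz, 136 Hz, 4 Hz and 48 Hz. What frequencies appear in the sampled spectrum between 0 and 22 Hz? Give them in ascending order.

4 Hz, 8 Hz, 20 Hz

fs/2 = 22 Hz.
36 Hz > fs/2 = 22 Hz, folds to fs − 36 Hz = 8 Hz.
196 Hz mod fs = 20 Hz.
20 Hz ≤ fs/2 = 22 Hz, appears at 20 Hz.
136 Hz mod fs = 4 Hz.
4 Hz ≤ fs/2 = 22 Hz, appears at 4 Hz.
4 Hz ≤ fs/2 = 22 Hz, passes unchanged.
48 Hz mod fs = 4 Hz.
4 Hz ≤ fs/2 = 22 Hz, appears at 4 Hz.
Distinct values: {4 Hz, 8 Hz, 20 Hz}.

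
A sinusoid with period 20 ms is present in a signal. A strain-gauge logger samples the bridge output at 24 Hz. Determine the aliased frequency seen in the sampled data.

2 Hz

T = 20 ms → f = 1/T = 50 Hz.
50 Hz mod fs = 2 Hz.
2 Hz ≤ fs/2 = 12 Hz, appears at 2 Hz.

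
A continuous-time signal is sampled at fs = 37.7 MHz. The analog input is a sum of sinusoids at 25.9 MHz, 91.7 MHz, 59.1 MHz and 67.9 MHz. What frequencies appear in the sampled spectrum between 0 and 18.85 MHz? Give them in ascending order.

7.5 MHz, 11.8 MHz, 16.3 MHz

fs/2 = 18.85 MHz.
25.9 MHz > fs/2 = 18.85 MHz, folds to fs − 25.9 MHz = 11.8 MHz.
91.7 MHz mod fs = 16.3 MHz.
16.3 MHz ≤ fs/2 = 18.85 MHz, appears at 16.3 MHz.
59.1 MHz mod fs = 21.4 MHz.
21.4 MHz > fs/2 = 18.85 MHz, folds to fs − 21.4 MHz = 16.3 MHz.
67.9 MHz mod fs = 30.2 MHz.
30.2 MHz > fs/2 = 18.85 MHz, folds to fs − 30.2 MHz = 7.5 MHz.
Distinct values: {7.5 MHz, 11.8 MHz, 16.3 MHz}.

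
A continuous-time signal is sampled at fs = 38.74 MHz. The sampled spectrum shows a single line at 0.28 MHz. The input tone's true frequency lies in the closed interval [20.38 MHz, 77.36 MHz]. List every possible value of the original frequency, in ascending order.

38.46 MHz, 39.02 MHz, 77.2 MHz

Frequencies that alias to 0.28 MHz are k·fs ± 0.28 MHz for integer k ≥ 0.
k=0: 0.28 MHz.
k=1: 38.46 MHz, 39.02 MHz.
k=2: 77.2 MHz, 77.76 MHz.
k=3: 115.94 MHz, 116.5 MHz.
Within [20.38 MHz, 77.36 MHz]: 38.46 MHz, 39.02 MHz, 77.2 MHz.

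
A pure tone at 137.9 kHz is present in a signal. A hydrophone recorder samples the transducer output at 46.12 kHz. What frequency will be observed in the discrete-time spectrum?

0.46 kHz

137.9 kHz mod fs = 45.66 kHz.
45.66 kHz > fs/2 = 23.06 kHz, folds to fs − 45.66 kHz = 0.46 kHz.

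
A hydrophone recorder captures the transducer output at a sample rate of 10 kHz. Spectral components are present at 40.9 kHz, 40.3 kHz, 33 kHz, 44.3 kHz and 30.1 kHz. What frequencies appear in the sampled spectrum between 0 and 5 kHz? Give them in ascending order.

0.1 kHz, 0.3 kHz, 0.9 kHz, 3 kHz, 4.3 kHz

fs/2 = 5 kHz.
40.9 kHz mod fs = 0.9 kHz.
0.9 kHz ≤ fs/2 = 5 kHz, appears at 0.9 kHz.
40.3 kHz mod fs = 0.3 kHz.
0.3 kHz ≤ fs/2 = 5 kHz, appears at 0.3 kHz.
33 kHz mod fs = 3 kHz.
3 kHz ≤ fs/2 = 5 kHz, appears at 3 kHz.
44.3 kHz mod fs = 4.3 kHz.
4.3 kHz ≤ fs/2 = 5 kHz, appears at 4.3 kHz.
30.1 kHz mod fs = 0.1 kHz.
0.1 kHz ≤ fs/2 = 5 kHz, appears at 0.1 kHz.
Distinct values: {0.1 kHz, 0.3 kHz, 0.9 kHz, 3 kHz, 4.3 kHz}.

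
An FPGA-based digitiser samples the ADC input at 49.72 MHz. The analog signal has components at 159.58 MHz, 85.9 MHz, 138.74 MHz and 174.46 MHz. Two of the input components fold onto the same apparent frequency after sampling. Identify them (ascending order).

138.74 MHz, 159.58 MHz

fs/2 = 24.86 MHz.
159.58 MHz mod fs = 10.42 MHz.
10.42 MHz ≤ fs/2 = 24.86 MHz, appears at 10.42 MHz.
85.9 MHz mod fs = 36.18 MHz.
36.18 MHz > fs/2 = 24.86 MHz, folds to fs − 36.18 MHz = 13.54 MHz.
138.74 MHz mod fs = 39.3 MHz.
39.3 MHz > fs/2 = 24.86 MHz, folds to fs − 39.3 MHz = 10.42 MHz.
174.46 MHz mod fs = 25.3 MHz.
25.3 MHz > fs/2 = 24.86 MHz, folds to fs − 25.3 MHz = 24.42 MHz.
138.74 MHz and 159.58 MHz both map to 10.42 MHz.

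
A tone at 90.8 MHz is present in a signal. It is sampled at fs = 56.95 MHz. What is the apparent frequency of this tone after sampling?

23.1 MHz

90.8 MHz mod fs = 33.85 MHz.
33.85 MHz > fs/2 = 28.475 MHz, folds to fs − 33.85 MHz = 23.1 MHz.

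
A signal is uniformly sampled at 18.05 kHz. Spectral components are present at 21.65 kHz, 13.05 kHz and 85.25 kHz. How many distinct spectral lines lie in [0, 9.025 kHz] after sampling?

fs/2 = 9.025 kHz.
21.65 kHz mod fs = 3.6 kHz.
3.6 kHz ≤ fs/2 = 9.025 kHz, appears at 3.6 kHz.
13.05 kHz > fs/2 = 9.025 kHz, folds to fs − 13.05 kHz = 5 kHz.
85.25 kHz mod fs = 13.05 kHz.
13.05 kHz > fs/2 = 9.025 kHz, folds to fs − 13.05 kHz = 5 kHz.
Distinct values: {3.6 kHz, 5 kHz} → 2.

2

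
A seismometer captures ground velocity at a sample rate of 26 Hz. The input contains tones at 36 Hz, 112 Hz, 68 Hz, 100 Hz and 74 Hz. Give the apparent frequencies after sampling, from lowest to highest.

4 Hz, 8 Hz, 10 Hz

fs/2 = 13 Hz.
36 Hz mod fs = 10 Hz.
10 Hz ≤ fs/2 = 13 Hz, appears at 10 Hz.
112 Hz mod fs = 8 Hz.
8 Hz ≤ fs/2 = 13 Hz, appears at 8 Hz.
68 Hz mod fs = 16 Hz.
16 Hz > fs/2 = 13 Hz, folds to fs − 16 Hz = 10 Hz.
100 Hz mod fs = 22 Hz.
22 Hz > fs/2 = 13 Hz, folds to fs − 22 Hz = 4 Hz.
74 Hz mod fs = 22 Hz.
22 Hz > fs/2 = 13 Hz, folds to fs − 22 Hz = 4 Hz.
Distinct values: {4 Hz, 8 Hz, 10 Hz}.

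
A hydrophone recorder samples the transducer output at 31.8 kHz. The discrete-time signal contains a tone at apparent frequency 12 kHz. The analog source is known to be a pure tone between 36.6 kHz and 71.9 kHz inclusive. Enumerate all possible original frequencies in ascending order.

43.8 kHz, 51.6 kHz

Frequencies that alias to 12 kHz are k·fs ± 12 kHz for integer k ≥ 0.
k=0: 12 kHz.
k=1: 19.8 kHz, 43.8 kHz.
k=2: 51.6 kHz, 75.6 kHz.
k=3: 83.4 kHz, 107.4 kHz.
Within [36.6 kHz, 71.9 kHz]: 43.8 kHz, 51.6 kHz.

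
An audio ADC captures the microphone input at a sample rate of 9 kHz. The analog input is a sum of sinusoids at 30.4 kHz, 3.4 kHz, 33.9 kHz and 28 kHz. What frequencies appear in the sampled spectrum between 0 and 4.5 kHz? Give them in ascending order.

1 kHz, 2.1 kHz, 3.4 kHz

fs/2 = 4.5 kHz.
30.4 kHz mod fs = 3.4 kHz.
3.4 kHz ≤ fs/2 = 4.5 kHz, appears at 3.4 kHz.
3.4 kHz ≤ fs/2 = 4.5 kHz, passes unchanged.
33.9 kHz mod fs = 6.9 kHz.
6.9 kHz > fs/2 = 4.5 kHz, folds to fs − 6.9 kHz = 2.1 kHz.
28 kHz mod fs = 1 kHz.
1 kHz ≤ fs/2 = 4.5 kHz, appears at 1 kHz.
Distinct values: {1 kHz, 2.1 kHz, 3.4 kHz}.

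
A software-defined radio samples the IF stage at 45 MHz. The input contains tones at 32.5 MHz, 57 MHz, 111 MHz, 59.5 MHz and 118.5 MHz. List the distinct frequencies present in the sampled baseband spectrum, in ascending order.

fs/2 = 22.5 MHz.
32.5 MHz > fs/2 = 22.5 MHz, folds to fs − 32.5 MHz = 12.5 MHz.
57 MHz mod fs = 12 MHz.
12 MHz ≤ fs/2 = 22.5 MHz, appears at 12 MHz.
111 MHz mod fs = 21 MHz.
21 MHz ≤ fs/2 = 22.5 MHz, appears at 21 MHz.
59.5 MHz mod fs = 14.5 MHz.
14.5 MHz ≤ fs/2 = 22.5 MHz, appears at 14.5 MHz.
118.5 MHz mod fs = 28.5 MHz.
28.5 MHz > fs/2 = 22.5 MHz, folds to fs − 28.5 MHz = 16.5 MHz.
Distinct values: {12 MHz, 12.5 MHz, 14.5 MHz, 16.5 MHz, 21 MHz}.

12 MHz, 12.5 MHz, 14.5 MHz, 16.5 MHz, 21 MHz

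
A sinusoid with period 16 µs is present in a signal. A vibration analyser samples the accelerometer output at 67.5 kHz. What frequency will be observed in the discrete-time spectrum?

T = 16 µs → f = 1/T = 62.5 kHz.
62.5 kHz > fs/2 = 33.75 kHz, folds to fs − 62.5 kHz = 5 kHz.

5 kHz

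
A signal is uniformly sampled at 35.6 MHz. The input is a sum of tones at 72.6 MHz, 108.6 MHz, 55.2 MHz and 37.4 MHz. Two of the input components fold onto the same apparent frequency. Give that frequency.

1.8 MHz

fs/2 = 17.8 MHz.
72.6 MHz mod fs = 1.4 MHz.
1.4 MHz ≤ fs/2 = 17.8 MHz, appears at 1.4 MHz.
108.6 MHz mod fs = 1.8 MHz.
1.8 MHz ≤ fs/2 = 17.8 MHz, appears at 1.8 MHz.
55.2 MHz mod fs = 19.6 MHz.
19.6 MHz > fs/2 = 17.8 MHz, folds to fs − 19.6 MHz = 16 MHz.
37.4 MHz mod fs = 1.8 MHz.
1.8 MHz ≤ fs/2 = 17.8 MHz, appears at 1.8 MHz.
37.4 MHz and 108.6 MHz both map to 1.8 MHz.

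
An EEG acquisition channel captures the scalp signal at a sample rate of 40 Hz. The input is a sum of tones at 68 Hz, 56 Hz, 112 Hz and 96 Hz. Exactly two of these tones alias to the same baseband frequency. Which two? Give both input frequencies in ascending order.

fs/2 = 20 Hz.
68 Hz mod fs = 28 Hz.
28 Hz > fs/2 = 20 Hz, folds to fs − 28 Hz = 12 Hz.
56 Hz mod fs = 16 Hz.
16 Hz ≤ fs/2 = 20 Hz, appears at 16 Hz.
112 Hz mod fs = 32 Hz.
32 Hz > fs/2 = 20 Hz, folds to fs − 32 Hz = 8 Hz.
96 Hz mod fs = 16 Hz.
16 Hz ≤ fs/2 = 20 Hz, appears at 16 Hz.
56 Hz and 96 Hz both map to 16 Hz.

56 Hz, 96 Hz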